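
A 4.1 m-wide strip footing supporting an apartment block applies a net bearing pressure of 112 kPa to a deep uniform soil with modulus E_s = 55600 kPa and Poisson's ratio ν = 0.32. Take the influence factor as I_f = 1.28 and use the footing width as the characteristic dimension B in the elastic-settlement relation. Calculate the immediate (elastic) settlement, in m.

S_e ≈ 0.00949 m

Immediate (elastic) settlement: S_e = q·B·(1−ν²)/E_s · I_f.
S_e = 112 × 4.1 × (1 − 0.32²) / 55600 × 1.28
    = 112 × 4.1 × 0.8976 / 55600 × 1.28
    = 0.009489 m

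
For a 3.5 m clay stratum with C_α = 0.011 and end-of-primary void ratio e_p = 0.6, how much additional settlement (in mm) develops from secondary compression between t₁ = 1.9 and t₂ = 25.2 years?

Secondary compression: S_s = C_α·H/(1+e_p)·log₁₀(t₂/t₁)
S_s = 0.011×3.5/(1+0.6)×log₁₀(25.2/1.9)
    = 0.02406 × 1.123 = 0.02701 m

S_s ≈ 27 mm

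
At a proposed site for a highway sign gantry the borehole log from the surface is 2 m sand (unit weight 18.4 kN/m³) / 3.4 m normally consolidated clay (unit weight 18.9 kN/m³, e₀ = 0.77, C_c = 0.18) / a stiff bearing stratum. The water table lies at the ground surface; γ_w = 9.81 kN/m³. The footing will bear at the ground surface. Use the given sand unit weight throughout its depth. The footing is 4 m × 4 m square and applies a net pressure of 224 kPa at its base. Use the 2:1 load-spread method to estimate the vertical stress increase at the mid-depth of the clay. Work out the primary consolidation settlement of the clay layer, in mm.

S_c ≈ 157 mm

Mid-depth of clay below the ground surface: z = 2 + 3.4/2 = 3.7 m.
Total vertical stress at mid-clay: σ_v = 18.4×2 + 18.9×1.7 = 68.93 kPa.
Pore pressure: u = 9.81×(3.7 − 0) = 36.297 kPa.
Initial effective stress: σ'_0 = σ_v − u = 68.93 − 36.297 = 32.633 kPa.
Stress increase at mid-clay by the 2:1 spreading method:
Δσ = qBL/((B+z)(L+z)) = 224×4×4/((4+3.7)(4+3.7)) = 60.449 kPa
Final effective stress: σ'_f = σ'_0 + Δσ = 32.633 + 60.449 = 93.082 kPa.
Normally consolidated clay, so the full stress increment lies on the virgin compression line:
S_c = C_c·H/(1+e₀)·log₁₀(σ'_f/σ'_0) = 0.18×3.4/(1+0.77)×log₁₀(93.082/32.633)
    = 0.34576 × 0.45521 = 0.1574 m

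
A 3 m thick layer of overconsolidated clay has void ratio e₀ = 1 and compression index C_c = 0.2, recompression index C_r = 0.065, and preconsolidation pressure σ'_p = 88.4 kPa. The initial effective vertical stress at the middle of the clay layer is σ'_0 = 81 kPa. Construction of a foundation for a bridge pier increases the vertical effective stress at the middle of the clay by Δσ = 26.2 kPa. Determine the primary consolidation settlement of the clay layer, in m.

S_c ≈ 0.0288 m

Final effective stress: σ'_f = 81 + 26.2 = 107.2 kPa.
σ'_f = 107.2 > σ'_p = 88.4 kPa, so the stress path crosses the preconsolidation pressure — recompression up to σ'_p, then virgin compression beyond:
S_c = H/(1+e₀)·[C_r·log₁₀(σ'_p/σ'_0) + C_c·log₁₀(σ'_f/σ'_p)]
    = 3/2 × [0.065×log₁₀(88.4/81) + 0.2×log₁₀(107.2/88.4)]
    = 1.5 × [0.0024679 + 0.016749] = 0.02883 m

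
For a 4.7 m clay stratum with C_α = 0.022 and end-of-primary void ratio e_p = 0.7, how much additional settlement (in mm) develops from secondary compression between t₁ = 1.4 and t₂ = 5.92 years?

S_s ≈ 38.1 mm

Secondary compression: S_s = C_α·H/(1+e_p)·log₁₀(t₂/t₁)
S_s = 0.022×4.7/(1+0.7)×log₁₀(5.92/1.4)
    = 0.06082 × 0.6262 = 0.03809 m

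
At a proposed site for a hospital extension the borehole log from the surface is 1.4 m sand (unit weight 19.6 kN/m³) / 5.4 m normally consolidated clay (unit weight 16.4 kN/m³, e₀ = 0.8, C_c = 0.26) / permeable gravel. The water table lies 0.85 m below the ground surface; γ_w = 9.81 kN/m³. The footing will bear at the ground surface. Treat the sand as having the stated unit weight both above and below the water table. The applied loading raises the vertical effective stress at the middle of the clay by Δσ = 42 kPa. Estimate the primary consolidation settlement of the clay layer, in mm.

Mid-depth of clay below the ground surface: z = 1.4 + 5.4/2 = 4.1 m.
Total vertical stress at mid-clay: σ_v = 19.6×1.4 + 16.4×2.7 = 71.72 kPa.
Pore pressure: u = 9.81×(4.1 − 0.85) = 31.883 kPa.
Initial effective stress: σ'_0 = σ_v − u = 71.72 − 31.883 = 39.837 kPa.
Final effective stress: σ'_f = σ'_0 + Δσ = 39.837 + 42 = 81.837 kPa.
Normally consolidated clay, so the full stress increment lies on the virgin compression line:
S_c = C_c·H/(1+e₀)·log₁₀(σ'_f/σ'_0) = 0.26×5.4/(1+0.8)×log₁₀(81.837/39.837)
    = 0.78 × 0.31266 = 0.2439 m

S_c ≈ 244 mm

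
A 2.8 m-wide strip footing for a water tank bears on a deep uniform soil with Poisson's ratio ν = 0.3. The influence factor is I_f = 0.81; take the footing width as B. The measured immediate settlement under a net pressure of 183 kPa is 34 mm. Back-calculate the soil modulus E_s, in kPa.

S_e = q·B·(1−ν²)/E_s · I_f  ⇒  E_s = q·B·(1−ν²)·I_f / S_e.
E_s = 183 × 2.8 × 0.91 × 0.81 / 0.034 = 11110 kPa

E_s ≈ 11100 kPa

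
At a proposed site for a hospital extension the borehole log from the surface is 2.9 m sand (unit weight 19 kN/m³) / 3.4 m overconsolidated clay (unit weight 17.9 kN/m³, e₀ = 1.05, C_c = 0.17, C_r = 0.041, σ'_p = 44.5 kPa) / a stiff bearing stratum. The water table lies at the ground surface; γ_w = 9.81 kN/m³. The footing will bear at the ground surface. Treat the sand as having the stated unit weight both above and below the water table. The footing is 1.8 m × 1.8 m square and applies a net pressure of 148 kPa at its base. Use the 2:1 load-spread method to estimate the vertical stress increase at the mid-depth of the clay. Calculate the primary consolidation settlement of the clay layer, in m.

S_c ≈ 0.0222 m

Mid-depth of clay below the ground surface: z = 2.9 + 3.4/2 = 4.6 m.
Total vertical stress at mid-clay: σ_v = 19×2.9 + 17.9×1.7 = 85.53 kPa.
Pore pressure: u = 9.81×(4.6 − 0) = 45.126 kPa.
Initial effective stress: σ'_0 = σ_v − u = 85.53 − 45.126 = 40.404 kPa.
Stress increase at mid-clay by the 2:1 spreading method:
Δσ = qBL/((B+z)(L+z)) = 148×1.8×1.8/((1.8+4.6)(1.8+4.6)) = 11.707 kPa
Final effective stress: σ'_f = 40.404 + 11.707 = 52.111 kPa.
σ'_f = 52.111 > σ'_p = 44.5 kPa, so the stress path crosses the preconsolidation pressure — recompression up to σ'_p, then virgin compression beyond:
S_c = H/(1+e₀)·[C_r·log₁₀(σ'_p/σ'_0) + C_c·log₁₀(σ'_f/σ'_p)]
    = 3.4/2.05 × [0.041×log₁₀(44.5/40.404) + 0.17×log₁₀(52.111/44.5)]
    = 1.6585 × [0.0017194 + 0.011657] = 0.02218 m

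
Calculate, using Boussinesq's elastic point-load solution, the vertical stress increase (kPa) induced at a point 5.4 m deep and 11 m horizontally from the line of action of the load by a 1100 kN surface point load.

Boussinesq vertical stress below a point load on an elastic half-space:
Δσ_z = 3P/(2πz²) · [1 + (r/z)²]^(−5/2)
r/z = 11/5.4 = 2.037; [1+(r/z)²]^(−5/2) = 0.016618.
Δσ_z = 3×1100/(2π×5.4²) × 0.016618 = 18.011 × 0.016618 = 0.2993 kPa

Δσ_z ≈ 0.299 kPa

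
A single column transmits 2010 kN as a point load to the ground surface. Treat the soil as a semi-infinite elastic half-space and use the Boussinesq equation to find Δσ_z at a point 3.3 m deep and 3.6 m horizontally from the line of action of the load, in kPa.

Boussinesq vertical stress below a point load on an elastic half-space:
Δσ_z = 3P/(2πz²) · [1 + (r/z)²]^(−5/2)
r/z = 3.6/3.3 = 1.0909; [1+(r/z)²]^(−5/2) = 0.14088.
Δσ_z = 3×2010/(2π×3.3²) × 0.14088 = 88.127 × 0.14088 = 12.42 kPa

Δσ_z ≈ 12.4 kPa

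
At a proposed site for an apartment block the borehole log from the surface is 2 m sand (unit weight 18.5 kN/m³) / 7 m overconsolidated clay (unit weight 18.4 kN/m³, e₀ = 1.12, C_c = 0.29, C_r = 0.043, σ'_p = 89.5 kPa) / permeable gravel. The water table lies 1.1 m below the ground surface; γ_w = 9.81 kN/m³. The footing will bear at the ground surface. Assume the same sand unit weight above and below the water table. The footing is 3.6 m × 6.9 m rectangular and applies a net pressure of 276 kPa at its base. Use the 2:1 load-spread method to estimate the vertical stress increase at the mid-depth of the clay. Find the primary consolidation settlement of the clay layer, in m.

Mid-depth of clay below the ground surface: z = 2 + 7/2 = 5.5 m.
Total vertical stress at mid-clay: σ_v = 18.5×2 + 18.4×3.5 = 101.4 kPa.
Pore pressure: u = 9.81×(5.5 − 1.1) = 43.164 kPa.
Initial effective stress: σ'_0 = σ_v − u = 101.4 − 43.164 = 58.236 kPa.
Stress increase at mid-clay by the 2:1 spreading method:
Δσ = qBL/((B+z)(L+z)) = 276×3.6×6.9/((3.6+5.5)(6.9+5.5)) = 60.757 kPa
Final effective stress: σ'_f = 58.236 + 60.757 = 118.99 kPa.
σ'_f = 118.99 > σ'_p = 89.5 kPa, so the stress path crosses the preconsolidation pressure — recompression up to σ'_p, then virgin compression beyond:
S_c = H/(1+e₀)·[C_r·log₁₀(σ'_p/σ'_0) + C_c·log₁₀(σ'_f/σ'_p)]
    = 7/2.12 × [0.043×log₁₀(89.5/58.236) + 0.29×log₁₀(118.99/89.5)]
    = 3.3019 × [0.0080252 + 0.035869] = 0.1449 m

S_c ≈ 0.145 m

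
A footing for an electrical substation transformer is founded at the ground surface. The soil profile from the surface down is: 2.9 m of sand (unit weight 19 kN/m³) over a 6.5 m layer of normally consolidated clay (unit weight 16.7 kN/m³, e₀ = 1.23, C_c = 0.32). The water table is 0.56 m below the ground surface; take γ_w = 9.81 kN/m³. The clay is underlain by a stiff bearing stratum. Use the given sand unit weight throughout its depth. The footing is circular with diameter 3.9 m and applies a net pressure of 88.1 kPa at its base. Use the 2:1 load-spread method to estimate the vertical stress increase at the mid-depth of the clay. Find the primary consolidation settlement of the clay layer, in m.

Mid-depth of clay below the ground surface: z = 2.9 + 6.5/2 = 6.15 m.
Total vertical stress at mid-clay: σ_v = 19×2.9 + 16.7×3.25 = 109.38 kPa.
Pore pressure: u = 9.81×(6.15 − 0.56) = 54.838 kPa.
Initial effective stress: σ'_0 = σ_v − u = 109.38 − 54.838 = 54.542 kPa.
Stress increase at mid-clay by the 2:1 spreading method:
Δσ ≈ qD²/(D+z)² = 88.1×3.9²/(3.9+6.15)² = 13.267 kPa
Final effective stress: σ'_f = σ'_0 + Δσ = 54.542 + 13.267 = 67.809 kPa.
Normally consolidated clay, so the full stress increment lies on the virgin compression line:
S_c = C_c·H/(1+e₀)·log₁₀(σ'_f/σ'_0) = 0.32×6.5/(1+1.23)×log₁₀(67.809/54.542)
    = 0.93274 × 0.094556 = 0.0882 m

S_c ≈ 0.0882 m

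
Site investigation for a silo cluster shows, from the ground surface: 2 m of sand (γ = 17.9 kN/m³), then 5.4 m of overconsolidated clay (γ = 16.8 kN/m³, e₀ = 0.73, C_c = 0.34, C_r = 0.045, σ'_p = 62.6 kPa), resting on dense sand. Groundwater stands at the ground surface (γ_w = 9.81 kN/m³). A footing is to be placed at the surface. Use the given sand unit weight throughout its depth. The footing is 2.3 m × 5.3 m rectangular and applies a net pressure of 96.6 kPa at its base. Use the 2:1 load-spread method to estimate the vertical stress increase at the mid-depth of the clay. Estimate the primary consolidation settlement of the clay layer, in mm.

S_c ≈ 23.9 mm

Mid-depth of clay below the ground surface: z = 2 + 5.4/2 = 4.7 m.
Total vertical stress at mid-clay: σ_v = 17.9×2 + 16.8×2.7 = 81.16 kPa.
Pore pressure: u = 9.81×(4.7 − 0) = 46.107 kPa.
Initial effective stress: σ'_0 = σ_v − u = 81.16 − 46.107 = 35.053 kPa.
Stress increase at mid-clay by the 2:1 spreading method:
Δσ = qBL/((B+z)(L+z)) = 96.6×2.3×5.3/((2.3+4.7)(5.3+4.7)) = 16.822 kPa
Final effective stress: σ'_f = 35.053 + 16.822 = 51.875 kPa.
σ'_f = 51.875 ≤ σ'_p = 62.6 kPa, so the clay remains overconsolidated and only the recompression index applies:
S_c = C_r·H/(1+e₀)·log₁₀(σ'_f/σ'_0) = 0.045×5.4/1.73×log₁₀(51.875/35.053)
    = 0.14046 × 0.17023 = 0.02391 m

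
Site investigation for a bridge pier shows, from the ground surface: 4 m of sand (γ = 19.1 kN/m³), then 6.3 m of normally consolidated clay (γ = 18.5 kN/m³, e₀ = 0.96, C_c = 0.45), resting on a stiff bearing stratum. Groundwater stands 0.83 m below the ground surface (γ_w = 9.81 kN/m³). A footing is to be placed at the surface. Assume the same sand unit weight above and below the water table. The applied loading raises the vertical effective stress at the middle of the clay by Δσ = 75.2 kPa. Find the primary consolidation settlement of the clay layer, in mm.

S_c ≈ 446 mm

Mid-depth of clay below the ground surface: z = 4 + 6.3/2 = 7.15 m.
Total vertical stress at mid-clay: σ_v = 19.1×4 + 18.5×3.15 = 134.68 kPa.
Pore pressure: u = 9.81×(7.15 − 0.83) = 61.999 kPa.
Initial effective stress: σ'_0 = σ_v − u = 134.68 − 61.999 = 72.681 kPa.
Final effective stress: σ'_f = σ'_0 + Δσ = 72.681 + 75.2 = 147.88 kPa.
Normally consolidated clay, so the full stress increment lies on the virgin compression line:
S_c = C_c·H/(1+e₀)·log₁₀(σ'_f/σ'_0) = 0.45×6.3/(1+0.96)×log₁₀(147.88/72.681)
    = 1.4464 × 0.30849 = 0.4462 m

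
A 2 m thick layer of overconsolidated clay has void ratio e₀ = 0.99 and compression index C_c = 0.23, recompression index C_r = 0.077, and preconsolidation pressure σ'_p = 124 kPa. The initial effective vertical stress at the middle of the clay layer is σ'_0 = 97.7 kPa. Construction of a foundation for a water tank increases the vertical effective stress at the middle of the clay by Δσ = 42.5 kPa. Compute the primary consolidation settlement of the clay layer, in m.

Final effective stress: σ'_f = 97.7 + 42.5 = 140.2 kPa.
σ'_f = 140.2 > σ'_p = 124 kPa, so the stress path crosses the preconsolidation pressure — recompression up to σ'_p, then virgin compression beyond:
S_c = H/(1+e₀)·[C_r·log₁₀(σ'_p/σ'_0) + C_c·log₁₀(σ'_f/σ'_p)]
    = 2/1.99 × [0.077×log₁₀(124/97.7) + 0.23×log₁₀(140.2/124)]
    = 1.005 × [0.0079716 + 0.012265] = 0.02034 m

S_c ≈ 0.0203 m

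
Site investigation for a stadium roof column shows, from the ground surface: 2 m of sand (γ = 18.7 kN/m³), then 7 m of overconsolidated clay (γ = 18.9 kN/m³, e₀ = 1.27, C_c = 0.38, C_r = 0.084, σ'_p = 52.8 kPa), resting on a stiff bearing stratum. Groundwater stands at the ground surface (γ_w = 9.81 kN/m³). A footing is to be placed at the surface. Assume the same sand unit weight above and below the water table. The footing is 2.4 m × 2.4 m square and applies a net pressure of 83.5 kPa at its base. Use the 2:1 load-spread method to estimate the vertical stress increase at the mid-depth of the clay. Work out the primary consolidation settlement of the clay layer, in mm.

Mid-depth of clay below the ground surface: z = 2 + 7/2 = 5.5 m.
Total vertical stress at mid-clay: σ_v = 18.7×2 + 18.9×3.5 = 103.55 kPa.
Pore pressure: u = 9.81×(5.5 − 0) = 53.955 kPa.
Initial effective stress: σ'_0 = σ_v − u = 103.55 − 53.955 = 49.595 kPa.
Stress increase at mid-clay by the 2:1 spreading method:
Δσ = qBL/((B+z)(L+z)) = 83.5×2.4×2.4/((2.4+5.5)(2.4+5.5)) = 7.7065 kPa
Final effective stress: σ'_f = 49.595 + 7.7065 = 57.301 kPa.
σ'_f = 57.301 > σ'_p = 52.8 kPa, so the stress path crosses the preconsolidation pressure — recompression up to σ'_p, then virgin compression beyond:
S_c = H/(1+e₀)·[C_r·log₁₀(σ'_p/σ'_0) + C_c·log₁₀(σ'_f/σ'_p)]
    = 7/2.27 × [0.084×log₁₀(52.8/49.595) + 0.38×log₁₀(57.301/52.8)]
    = 3.0837 × [0.0022845 + 0.013501] = 0.04868 m

S_c ≈ 48.7 mm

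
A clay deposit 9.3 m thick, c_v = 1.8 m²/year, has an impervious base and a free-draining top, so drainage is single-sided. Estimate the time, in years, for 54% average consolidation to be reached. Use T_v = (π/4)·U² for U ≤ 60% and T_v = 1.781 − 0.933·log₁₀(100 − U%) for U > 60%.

t ≈ 11 years

Drainage path length: H_d = H = 9.3 m (single drainage).
U ≤ 60%: T_v = (π/4)·U² = (π/4)×0.54² = 0.22902.
t = T_v·H_d²/c_v = 0.22902×9.3²/1.8 = 11 years.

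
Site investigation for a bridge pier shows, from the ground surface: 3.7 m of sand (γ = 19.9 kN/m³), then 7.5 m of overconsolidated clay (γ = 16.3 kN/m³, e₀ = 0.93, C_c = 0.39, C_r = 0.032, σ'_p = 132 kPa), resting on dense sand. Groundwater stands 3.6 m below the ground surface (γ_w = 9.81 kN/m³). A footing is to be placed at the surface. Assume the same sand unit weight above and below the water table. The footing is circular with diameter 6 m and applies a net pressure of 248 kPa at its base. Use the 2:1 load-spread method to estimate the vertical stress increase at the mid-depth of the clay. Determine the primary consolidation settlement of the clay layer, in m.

Mid-depth of clay below the ground surface: z = 3.7 + 7.5/2 = 7.45 m.
Total vertical stress at mid-clay: σ_v = 19.9×3.7 + 16.3×3.75 = 134.75 kPa.
Pore pressure: u = 9.81×(7.45 − 3.6) = 37.769 kPa.
Initial effective stress: σ'_0 = σ_v − u = 134.75 − 37.769 = 96.981 kPa.
Stress increase at mid-clay by the 2:1 spreading method:
Δσ ≈ qD²/(D+z)² = 248×6²/(6+7.45)² = 49.353 kPa
Final effective stress: σ'_f = 96.981 + 49.353 = 146.33 kPa.
σ'_f = 146.33 > σ'_p = 132 kPa, so the stress path crosses the preconsolidation pressure — recompression up to σ'_p, then virgin compression beyond:
S_c = H/(1+e₀)·[C_r·log₁₀(σ'_p/σ'_0) + C_c·log₁₀(σ'_f/σ'_p)]
    = 7.5/1.93 × [0.032×log₁₀(132/96.981) + 0.39×log₁₀(146.33/132)]
    = 3.886 × [0.0042844 + 0.017456] = 0.08448 m

S_c ≈ 0.0845 m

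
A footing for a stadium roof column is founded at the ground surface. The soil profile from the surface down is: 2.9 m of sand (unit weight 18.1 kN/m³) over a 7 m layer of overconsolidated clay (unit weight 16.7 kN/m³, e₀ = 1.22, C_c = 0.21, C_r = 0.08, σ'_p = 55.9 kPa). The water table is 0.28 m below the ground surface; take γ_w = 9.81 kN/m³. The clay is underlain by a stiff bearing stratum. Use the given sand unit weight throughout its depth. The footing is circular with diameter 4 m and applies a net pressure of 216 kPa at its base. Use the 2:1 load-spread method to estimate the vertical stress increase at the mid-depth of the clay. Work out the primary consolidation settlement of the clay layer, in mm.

Mid-depth of clay below the ground surface: z = 2.9 + 7/2 = 6.4 m.
Total vertical stress at mid-clay: σ_v = 18.1×2.9 + 16.7×3.5 = 110.94 kPa.
Pore pressure: u = 9.81×(6.4 − 0.28) = 60.037 kPa.
Initial effective stress: σ'_0 = σ_v − u = 110.94 − 60.037 = 50.903 kPa.
Stress increase at mid-clay by the 2:1 spreading method:
Δσ ≈ qD²/(D+z)² = 216×4²/(4+6.4)² = 31.953 kPa
Final effective stress: σ'_f = 50.903 + 31.953 = 82.856 kPa.
σ'_f = 82.856 > σ'_p = 55.9 kPa, so the stress path crosses the preconsolidation pressure — recompression up to σ'_p, then virgin compression beyond:
S_c = H/(1+e₀)·[C_r·log₁₀(σ'_p/σ'_0) + C_c·log₁₀(σ'_f/σ'_p)]
    = 7/2.22 × [0.08×log₁₀(55.9/50.903) + 0.21×log₁₀(82.856/55.9)]
    = 3.1532 × [0.0032535 + 0.035892] = 0.1234 m

S_c ≈ 123 mm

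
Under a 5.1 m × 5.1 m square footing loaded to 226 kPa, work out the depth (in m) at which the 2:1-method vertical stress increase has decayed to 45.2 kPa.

2:1 spreading — at depth z the loaded area has grown by z in each plan dimension:
qB²/(B+z)² = Δσ_z ⇒ z = B(√(q/Δσ_z) − 1) = 5.1×(√(226/45.2) − 1) = 6.304 m

z ≈ 6.3 m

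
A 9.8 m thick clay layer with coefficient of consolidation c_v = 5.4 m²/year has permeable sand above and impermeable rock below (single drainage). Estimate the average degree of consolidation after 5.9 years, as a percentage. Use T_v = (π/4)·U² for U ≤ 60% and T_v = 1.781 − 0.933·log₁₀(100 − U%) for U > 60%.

Drainage path length: H_d = H = 9.8 m (single drainage).
T_v = c_v·t/H_d² = 5.4×5.9/9.8² = 0.33174.
T_v = 0.33174 corresponds to the U > 60% branch:
U = 1 − 10^((1.781 − T_v)/0.933)/100 = 0.6425

U ≈ 64.2 %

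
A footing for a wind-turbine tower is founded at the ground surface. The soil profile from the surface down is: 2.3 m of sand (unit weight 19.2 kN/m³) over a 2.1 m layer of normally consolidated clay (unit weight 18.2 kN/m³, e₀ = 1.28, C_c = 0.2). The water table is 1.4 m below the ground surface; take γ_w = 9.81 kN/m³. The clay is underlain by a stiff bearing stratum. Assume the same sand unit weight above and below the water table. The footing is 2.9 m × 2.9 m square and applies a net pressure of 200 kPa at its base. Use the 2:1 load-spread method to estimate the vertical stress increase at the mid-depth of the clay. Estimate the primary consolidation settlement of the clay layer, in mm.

Mid-depth of clay below the ground surface: z = 2.3 + 2.1/2 = 3.35 m.
Total vertical stress at mid-clay: σ_v = 19.2×2.3 + 18.2×1.05 = 63.27 kPa.
Pore pressure: u = 9.81×(3.35 − 1.4) = 19.13 kPa.
Initial effective stress: σ'_0 = σ_v − u = 63.27 − 19.13 = 44.14 kPa.
Stress increase at mid-clay by the 2:1 spreading method:
Δσ = qBL/((B+z)(L+z)) = 200×2.9×2.9/((2.9+3.35)(2.9+3.35)) = 43.059 kPa
Final effective stress: σ'_f = σ'_0 + Δσ = 44.14 + 43.059 = 87.199 kPa.
Normally consolidated clay, so the full stress increment lies on the virgin compression line:
S_c = C_c·H/(1+e₀)·log₁₀(σ'_f/σ'_0) = 0.2×2.1/(1+1.28)×log₁₀(87.199/44.14)
    = 0.18421 × 0.29568 = 0.05447 m

S_c ≈ 54.5 mm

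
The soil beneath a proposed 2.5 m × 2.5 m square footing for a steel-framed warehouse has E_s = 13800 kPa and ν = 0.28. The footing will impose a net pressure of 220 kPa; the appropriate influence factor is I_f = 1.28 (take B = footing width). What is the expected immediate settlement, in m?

Immediate (elastic) settlement: S_e = q·B·(1−ν²)/E_s · I_f.
S_e = 220 × 2.5 × (1 − 0.28²) / 13800 × 1.28
    = 220 × 2.5 × 0.9216 / 13800 × 1.28
    = 0.04701 m

S_e ≈ 0.047 m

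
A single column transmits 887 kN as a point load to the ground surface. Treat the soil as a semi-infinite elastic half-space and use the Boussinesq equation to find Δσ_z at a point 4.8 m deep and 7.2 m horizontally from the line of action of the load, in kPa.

Boussinesq vertical stress below a point load on an elastic half-space:
Δσ_z = 3P/(2πz²) · [1 + (r/z)²]^(−5/2)
r/z = 7.2/4.8 = 1.5; [1+(r/z)²]^(−5/2) = 0.052516.
Δσ_z = 3×887/(2π×4.8²) × 0.052516 = 18.382 × 0.052516 = 0.9653 kPa

Δσ_z ≈ 0.965 kPa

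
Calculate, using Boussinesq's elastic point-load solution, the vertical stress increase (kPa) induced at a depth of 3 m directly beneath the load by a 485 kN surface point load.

Boussinesq vertical stress below a point load on an elastic half-space:
Δσ_z = 3P/(2πz²) · [1 + (r/z)²]^(−5/2)
r/z = 0/3 = 0; [1+(r/z)²]^(−5/2) = 1.
Δσ_z = 3×485/(2π×3²) × 1 = 25.73 × 1 = 25.73 kPa

Δσ_z ≈ 25.7 kPa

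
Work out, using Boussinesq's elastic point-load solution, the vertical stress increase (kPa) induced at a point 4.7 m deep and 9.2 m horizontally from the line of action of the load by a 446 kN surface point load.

Boussinesq vertical stress below a point load on an elastic half-space:
Δσ_z = 3P/(2πz²) · [1 + (r/z)²]^(−5/2)
r/z = 9.2/4.7 = 1.9574; [1+(r/z)²]^(−5/2) = 0.019488.
Δσ_z = 3×446/(2π×4.7²) × 0.019488 = 9.6401 × 0.019488 = 0.1879 kPa

Δσ_z ≈ 0.188 kPa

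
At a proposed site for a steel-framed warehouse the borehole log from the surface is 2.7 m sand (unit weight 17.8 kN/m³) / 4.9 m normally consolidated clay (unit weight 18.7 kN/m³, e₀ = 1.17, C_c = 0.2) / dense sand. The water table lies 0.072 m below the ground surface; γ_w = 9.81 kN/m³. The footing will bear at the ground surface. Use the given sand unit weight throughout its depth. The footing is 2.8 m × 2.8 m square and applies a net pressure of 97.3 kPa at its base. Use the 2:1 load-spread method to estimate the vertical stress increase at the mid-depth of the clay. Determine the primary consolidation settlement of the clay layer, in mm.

S_c ≈ 47.5 mm

Mid-depth of clay below the ground surface: z = 2.7 + 4.9/2 = 5.15 m.
Total vertical stress at mid-clay: σ_v = 17.8×2.7 + 18.7×2.45 = 93.875 kPa.
Pore pressure: u = 9.81×(5.15 − 0.072) = 49.815 kPa.
Initial effective stress: σ'_0 = σ_v − u = 93.875 − 49.815 = 44.06 kPa.
Stress increase at mid-clay by the 2:1 spreading method:
Δσ = qBL/((B+z)(L+z)) = 97.3×2.8×2.8/((2.8+5.15)(2.8+5.15)) = 12.07 kPa
Final effective stress: σ'_f = σ'_0 + Δσ = 44.06 + 12.07 = 56.13 kPa.
Normally consolidated clay, so the full stress increment lies on the virgin compression line:
S_c = C_c·H/(1+e₀)·log₁₀(σ'_f/σ'_0) = 0.2×4.9/(1+1.17)×log₁₀(56.13/44.06)
    = 0.45161 × 0.10515 = 0.04749 m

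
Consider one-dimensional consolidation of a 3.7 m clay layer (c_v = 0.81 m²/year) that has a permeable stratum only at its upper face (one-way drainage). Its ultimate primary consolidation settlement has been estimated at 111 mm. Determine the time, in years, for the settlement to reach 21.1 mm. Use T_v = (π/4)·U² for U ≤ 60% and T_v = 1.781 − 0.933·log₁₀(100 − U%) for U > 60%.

t ≈ 0.48 years

Drainage path length: H_d = H = 3.7 m (single drainage).
U = S(t)/S_ult = 21.1/111 = 0.1901.
U ≤ 60%: T_v = (π/4)·U² = (π/4)×0.19009² = 0.02838.
t = T_v·H_d²/c_v = 0.02838×3.7²/0.81 = 0.4797 years.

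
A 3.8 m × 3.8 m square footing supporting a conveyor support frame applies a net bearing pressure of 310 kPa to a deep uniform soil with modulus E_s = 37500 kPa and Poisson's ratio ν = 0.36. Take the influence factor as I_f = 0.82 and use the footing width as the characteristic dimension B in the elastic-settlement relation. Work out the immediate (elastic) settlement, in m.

Immediate (elastic) settlement: S_e = q·B·(1−ν²)/E_s · I_f.
S_e = 310 × 3.8 × (1 − 0.36²) / 37500 × 0.82
    = 310 × 3.8 × 0.8704 / 37500 × 0.82
    = 0.02242 m

S_e ≈ 0.0224 m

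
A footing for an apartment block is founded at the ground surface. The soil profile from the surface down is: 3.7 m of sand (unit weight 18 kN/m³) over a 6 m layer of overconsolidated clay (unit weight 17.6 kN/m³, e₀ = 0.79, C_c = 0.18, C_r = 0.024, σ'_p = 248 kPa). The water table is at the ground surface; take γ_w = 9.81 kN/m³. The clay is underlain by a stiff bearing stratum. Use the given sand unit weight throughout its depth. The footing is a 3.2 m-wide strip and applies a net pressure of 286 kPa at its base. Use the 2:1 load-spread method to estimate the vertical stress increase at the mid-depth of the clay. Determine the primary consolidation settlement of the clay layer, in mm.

Mid-depth of clay below the ground surface: z = 3.7 + 6/2 = 6.7 m.
Total vertical stress at mid-clay: σ_v = 18×3.7 + 17.6×3 = 119.4 kPa.
Pore pressure: u = 9.81×(6.7 − 0) = 65.727 kPa.
Initial effective stress: σ'_0 = σ_v − u = 119.4 − 65.727 = 53.673 kPa.
Stress increase at mid-clay by the 2:1 spreading method:
Δσ = qB/(B+z) = 286×3.2/(3.2+6.7) = 92.444 kPa
Final effective stress: σ'_f = 53.673 + 92.444 = 146.12 kPa.
σ'_f = 146.12 ≤ σ'_p = 248 kPa, so the clay remains overconsolidated and only the recompression index applies:
S_c = C_r·H/(1+e₀)·log₁₀(σ'_f/σ'_0) = 0.024×6/1.79×log₁₀(146.12/53.673)
    = 0.080448 × 0.43495 = 0.03499 m

S_c ≈ 35 mm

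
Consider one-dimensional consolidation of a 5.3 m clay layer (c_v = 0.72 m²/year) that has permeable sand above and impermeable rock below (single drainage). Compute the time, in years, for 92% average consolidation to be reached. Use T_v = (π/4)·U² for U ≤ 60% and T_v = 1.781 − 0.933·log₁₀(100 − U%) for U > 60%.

t ≈ 36.6 years

Drainage path length: H_d = H = 5.3 m (single drainage).
U > 60%: T_v = 1.781 − 0.933·log₁₀(100 − 92) = 0.93842.
t = T_v·H_d²/c_v = 0.93842×5.3²/0.72 = 36.61 years.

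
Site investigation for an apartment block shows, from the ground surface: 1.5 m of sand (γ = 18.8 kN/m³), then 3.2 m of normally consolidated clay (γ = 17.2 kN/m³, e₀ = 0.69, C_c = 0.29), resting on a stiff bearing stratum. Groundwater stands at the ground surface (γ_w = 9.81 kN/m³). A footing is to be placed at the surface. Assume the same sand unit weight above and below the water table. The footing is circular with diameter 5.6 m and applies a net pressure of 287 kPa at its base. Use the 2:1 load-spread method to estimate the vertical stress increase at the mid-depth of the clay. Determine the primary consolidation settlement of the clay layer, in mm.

Mid-depth of clay below the ground surface: z = 1.5 + 3.2/2 = 3.1 m.
Total vertical stress at mid-clay: σ_v = 18.8×1.5 + 17.2×1.6 = 55.72 kPa.
Pore pressure: u = 9.81×(3.1 − 0) = 30.411 kPa.
Initial effective stress: σ'_0 = σ_v − u = 55.72 − 30.411 = 25.309 kPa.
Stress increase at mid-clay by the 2:1 spreading method:
Δσ ≈ qD²/(D+z)² = 287×5.6²/(5.6+3.1)² = 118.91 kPa
Final effective stress: σ'_f = σ'_0 + Δσ = 25.309 + 118.91 = 144.22 kPa.
Normally consolidated clay, so the full stress increment lies on the virgin compression line:
S_c = C_c·H/(1+e₀)·log₁₀(σ'_f/σ'_0) = 0.29×3.2/(1+0.69)×log₁₀(144.22/25.309)
    = 0.54911 × 0.75575 = 0.415 m

S_c ≈ 415 mm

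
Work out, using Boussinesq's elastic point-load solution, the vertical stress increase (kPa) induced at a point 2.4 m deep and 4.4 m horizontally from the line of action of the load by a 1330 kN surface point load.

Boussinesq vertical stress below a point load on an elastic half-space:
Δσ_z = 3P/(2πz²) · [1 + (r/z)²]^(−5/2)
r/z = 4.4/2.4 = 1.8333; [1+(r/z)²]^(−5/2) = 0.025177.
Δσ_z = 3×1330/(2π×2.4²) × 0.025177 = 110.25 × 0.025177 = 2.776 kPa

Δσ_z ≈ 2.78 kPa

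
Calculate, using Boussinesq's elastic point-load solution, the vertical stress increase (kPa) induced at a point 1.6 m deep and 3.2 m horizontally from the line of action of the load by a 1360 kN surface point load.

Boussinesq vertical stress below a point load on an elastic half-space:
Δσ_z = 3P/(2πz²) · [1 + (r/z)²]^(−5/2)
r/z = 3.2/1.6 = 2; [1+(r/z)²]^(−5/2) = 0.017889.
Δσ_z = 3×1360/(2π×1.6²) × 0.017889 = 253.65 × 0.017889 = 4.538 kPa

Δσ_z ≈ 4.54 kPa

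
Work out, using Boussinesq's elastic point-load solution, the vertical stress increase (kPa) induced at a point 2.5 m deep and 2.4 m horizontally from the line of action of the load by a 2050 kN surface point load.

Boussinesq vertical stress below a point load on an elastic half-space:
Δσ_z = 3P/(2πz²) · [1 + (r/z)²]^(−5/2)
r/z = 2.4/2.5 = 0.96; [1+(r/z)²]^(−5/2) = 0.19536.
Δσ_z = 3×2050/(2π×2.5²) × 0.19536 = 156.61 × 0.19536 = 30.6 kPa

Δσ_z ≈ 30.6 kPa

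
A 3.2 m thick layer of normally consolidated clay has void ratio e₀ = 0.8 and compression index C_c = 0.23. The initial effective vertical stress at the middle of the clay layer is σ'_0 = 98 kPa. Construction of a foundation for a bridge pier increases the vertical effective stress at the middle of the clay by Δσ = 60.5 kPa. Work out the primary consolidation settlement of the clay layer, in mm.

S_c ≈ 85.4 mm

Final effective stress: σ'_f = σ'_0 + Δσ = 98 + 60.5 = 158.5 kPa.
Normally consolidated clay, so the full stress increment lies on the virgin compression line:
S_c = C_c·H/(1+e₀)·log₁₀(σ'_f/σ'_0) = 0.23×3.2/(1+0.8)×log₁₀(158.5/98)
    = 0.40889 × 0.2088 = 0.08538 m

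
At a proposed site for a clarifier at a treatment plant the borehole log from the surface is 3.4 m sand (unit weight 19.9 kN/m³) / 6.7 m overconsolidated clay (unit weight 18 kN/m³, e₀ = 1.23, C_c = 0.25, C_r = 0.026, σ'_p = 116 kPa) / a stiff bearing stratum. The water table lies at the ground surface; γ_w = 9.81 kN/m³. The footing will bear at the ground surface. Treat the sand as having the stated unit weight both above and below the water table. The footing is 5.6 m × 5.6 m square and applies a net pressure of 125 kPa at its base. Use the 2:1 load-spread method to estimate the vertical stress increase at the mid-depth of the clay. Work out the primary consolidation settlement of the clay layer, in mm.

S_c ≈ 11.8 mm

Mid-depth of clay below the ground surface: z = 3.4 + 6.7/2 = 6.75 m.
Total vertical stress at mid-clay: σ_v = 19.9×3.4 + 18×3.35 = 127.96 kPa.
Pore pressure: u = 9.81×(6.75 − 0) = 66.218 kPa.
Initial effective stress: σ'_0 = σ_v − u = 127.96 − 66.218 = 61.742 kPa.
Stress increase at mid-clay by the 2:1 spreading method:
Δσ = qBL/((B+z)(L+z)) = 125×5.6×5.6/((5.6+6.75)(5.6+6.75)) = 25.701 kPa
Final effective stress: σ'_f = 61.742 + 25.701 = 87.443 kPa.
σ'_f = 87.443 ≤ σ'_p = 116 kPa, so the clay remains overconsolidated and only the recompression index applies:
S_c = C_r·H/(1+e₀)·log₁₀(σ'_f/σ'_0) = 0.026×6.7/2.23×log₁₀(87.443/61.742)
    = 0.078117 × 0.15114 = 0.01181 m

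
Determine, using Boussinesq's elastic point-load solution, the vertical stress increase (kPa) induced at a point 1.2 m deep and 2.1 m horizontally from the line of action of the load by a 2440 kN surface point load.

Boussinesq vertical stress below a point load on an elastic half-space:
Δσ_z = 3P/(2πz²) · [1 + (r/z)²]^(−5/2)
r/z = 2.1/1.2 = 1.75; [1+(r/z)²]^(−5/2) = 0.030062.
Δσ_z = 3×2440/(2π×1.2²) × 0.030062 = 809.04 × 0.030062 = 24.32 kPa

Δσ_z ≈ 24.3 kPa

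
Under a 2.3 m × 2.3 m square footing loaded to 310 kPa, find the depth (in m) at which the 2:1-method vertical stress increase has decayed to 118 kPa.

z ≈ 1.43 m

2:1 spreading — at depth z the loaded area has grown by z in each plan dimension:
qB²/(B+z)² = Δσ_z ⇒ z = B(√(q/Δσ_z) − 1) = 2.3×(√(310/118) − 1) = 1.428 m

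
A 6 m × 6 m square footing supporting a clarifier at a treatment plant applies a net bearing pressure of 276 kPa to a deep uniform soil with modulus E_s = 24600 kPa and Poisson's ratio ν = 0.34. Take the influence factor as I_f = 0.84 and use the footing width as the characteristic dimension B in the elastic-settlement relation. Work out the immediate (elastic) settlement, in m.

S_e ≈ 0.05 m

Immediate (elastic) settlement: S_e = q·B·(1−ν²)/E_s · I_f.
S_e = 276 × 6 × (1 − 0.34²) / 24600 × 0.84
    = 276 × 6 × 0.8844 / 24600 × 0.84
    = 0.05001 m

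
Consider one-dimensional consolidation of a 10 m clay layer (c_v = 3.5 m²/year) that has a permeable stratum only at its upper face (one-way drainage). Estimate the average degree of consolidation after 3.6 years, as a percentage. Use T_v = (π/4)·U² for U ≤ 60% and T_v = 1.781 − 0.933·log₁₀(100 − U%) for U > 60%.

Drainage path length: H_d = H = 10 m (single drainage).
T_v = c_v·t/H_d² = 3.5×3.6/10² = 0.126.
T_v = 0.126 corresponds to the U ≤ 60% branch:
U = √(4T_v/π) = 0.4005

U ≈ 40.1 %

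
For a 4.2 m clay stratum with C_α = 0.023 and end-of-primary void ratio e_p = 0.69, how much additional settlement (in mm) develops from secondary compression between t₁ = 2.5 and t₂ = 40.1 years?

S_s ≈ 68.9 mm

Secondary compression: S_s = C_α·H/(1+e_p)·log₁₀(t₂/t₁)
S_s = 0.023×4.2/(1+0.69)×log₁₀(40.1/2.5)
    = 0.05716 × 1.205 = 0.06889 m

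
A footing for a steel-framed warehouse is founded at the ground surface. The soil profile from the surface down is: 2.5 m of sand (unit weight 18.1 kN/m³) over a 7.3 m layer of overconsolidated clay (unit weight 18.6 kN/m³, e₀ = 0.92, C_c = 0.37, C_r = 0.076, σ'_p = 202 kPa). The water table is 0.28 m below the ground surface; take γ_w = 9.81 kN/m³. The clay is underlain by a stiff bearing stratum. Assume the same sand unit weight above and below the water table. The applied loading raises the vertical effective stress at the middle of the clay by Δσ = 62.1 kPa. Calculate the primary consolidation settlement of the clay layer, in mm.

Mid-depth of clay below the ground surface: z = 2.5 + 7.3/2 = 6.15 m.
Total vertical stress at mid-clay: σ_v = 18.1×2.5 + 18.6×3.65 = 113.14 kPa.
Pore pressure: u = 9.81×(6.15 − 0.28) = 57.585 kPa.
Initial effective stress: σ'_0 = σ_v − u = 113.14 − 57.585 = 55.555 kPa.
Final effective stress: σ'_f = 55.555 + 62.1 = 117.66 kPa.
σ'_f = 117.66 ≤ σ'_p = 202 kPa, so the clay remains overconsolidated and only the recompression index applies:
S_c = C_r·H/(1+e₀)·log₁₀(σ'_f/σ'_0) = 0.076×7.3/1.92×log₁₀(117.66/55.555)
    = 0.28896 × 0.32591 = 0.09417 m

S_c ≈ 94.2 mm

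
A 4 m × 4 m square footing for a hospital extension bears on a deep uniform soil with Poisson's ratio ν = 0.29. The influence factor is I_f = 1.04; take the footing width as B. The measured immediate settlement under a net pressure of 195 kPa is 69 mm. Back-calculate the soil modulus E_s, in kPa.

E_s ≈ 10800 kPa

S_e = q·B·(1−ν²)/E_s · I_f  ⇒  E_s = q·B·(1−ν²)·I_f / S_e.
E_s = 195 × 4 × 0.9159 × 1.04 / 0.069 = 10770 kPa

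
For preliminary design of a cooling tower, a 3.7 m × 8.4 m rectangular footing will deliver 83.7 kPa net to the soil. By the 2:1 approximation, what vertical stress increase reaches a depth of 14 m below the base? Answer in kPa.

By the 2:1 method the load spreads at 1 horizontal : 2 vertical, so at depth z the loaded area has grown by z in each plan dimension:
Δσ = qBL/((B+z)(L+z)) = 83.7×3.7×8.4/((3.7+14)(8.4+14)) = 6.5612 kPa

Δσ_z ≈ 6.56 kPa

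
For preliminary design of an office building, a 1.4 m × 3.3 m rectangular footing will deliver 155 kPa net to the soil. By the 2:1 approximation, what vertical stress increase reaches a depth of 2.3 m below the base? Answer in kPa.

Δσ_z ≈ 34.6 kPa

By the 2:1 method the load spreads at 1 horizontal : 2 vertical, so at depth z the loaded area has grown by z in each plan dimension:
Δσ = qBL/((B+z)(L+z)) = 155×1.4×3.3/((1.4+2.3)(3.3+2.3)) = 34.561 kPa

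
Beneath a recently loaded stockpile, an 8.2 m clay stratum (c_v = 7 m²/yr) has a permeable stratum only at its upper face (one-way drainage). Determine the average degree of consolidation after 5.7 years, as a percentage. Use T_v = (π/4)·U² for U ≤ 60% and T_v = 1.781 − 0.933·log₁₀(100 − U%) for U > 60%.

Drainage path length: H_d = H = 8.2 m (single drainage).
T_v = c_v·t/H_d² = 7×5.7/8.2² = 0.5934.
T_v = 0.5934 corresponds to the U > 60% branch:
U = 1 − 10^((1.781 − T_v)/0.933)/100 = 0.8126

U ≈ 81.3 %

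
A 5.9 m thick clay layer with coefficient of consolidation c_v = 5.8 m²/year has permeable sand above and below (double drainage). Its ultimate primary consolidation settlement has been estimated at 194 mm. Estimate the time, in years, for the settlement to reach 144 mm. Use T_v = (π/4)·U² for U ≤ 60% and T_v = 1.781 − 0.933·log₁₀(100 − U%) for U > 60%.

Drainage path length: H_d = H/2 = 2.95 m (double drainage).
U = S(t)/S_ult = 144/194 = 0.7423.
U > 60%: T_v = 1.781 − 0.933·log₁₀(100 − 74.227) = 0.46438.
t = T_v·H_d²/c_v = 0.46438×2.95²/5.8 = 0.6968 years.

t ≈ 0.697 years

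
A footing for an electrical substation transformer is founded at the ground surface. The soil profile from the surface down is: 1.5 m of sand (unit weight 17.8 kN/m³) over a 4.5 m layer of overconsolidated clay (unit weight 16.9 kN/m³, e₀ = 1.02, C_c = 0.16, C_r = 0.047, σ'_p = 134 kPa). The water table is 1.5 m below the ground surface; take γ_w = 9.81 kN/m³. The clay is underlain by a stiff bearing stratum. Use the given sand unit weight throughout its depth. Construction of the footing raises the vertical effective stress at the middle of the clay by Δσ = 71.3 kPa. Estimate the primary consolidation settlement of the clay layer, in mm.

S_c ≈ 44.7 mm

Mid-depth of clay below the ground surface: z = 1.5 + 4.5/2 = 3.75 m.
Total vertical stress at mid-clay: σ_v = 17.8×1.5 + 16.9×2.25 = 64.725 kPa.
Pore pressure: u = 9.81×(3.75 − 1.5) = 22.073 kPa.
Initial effective stress: σ'_0 = σ_v − u = 64.725 − 22.073 = 42.652 kPa.
Final effective stress: σ'_f = 42.652 + 71.3 = 113.95 kPa.
σ'_f = 113.95 ≤ σ'_p = 134 kPa, so the clay remains overconsolidated and only the recompression index applies:
S_c = C_r·H/(1+e₀)·log₁₀(σ'_f/σ'_0) = 0.047×4.5/2.02×log₁₀(113.95/42.652)
    = 0.1047 × 0.42677 = 0.04468 m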